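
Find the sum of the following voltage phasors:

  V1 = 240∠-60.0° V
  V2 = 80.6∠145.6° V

Step 1 — Convert each phasor to rectangular form:
  V1 = 240·(cos(-60.0°) + j·sin(-60.0°)) = 120 - j207.8 V
  V2 = 80.6·(cos(145.6°) + j·sin(145.6°)) = -66.5 + j45.54 V
Step 2 — Sum components: V_total = 53.5 - j162.3 V.
Step 3 — Convert to polar: |V_total| = 170.9 V, ∠V_total = -71.8°.

V_total = 170.9∠-71.8° V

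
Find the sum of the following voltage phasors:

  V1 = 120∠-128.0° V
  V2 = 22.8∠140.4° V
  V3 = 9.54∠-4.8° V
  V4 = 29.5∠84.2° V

Step 1 — Convert each phasor to rectangular form:
  V1 = 120·(cos(-128.0°) + j·sin(-128.0°)) = -73.88 - j94.56 V
  V2 = 22.8·(cos(140.4°) + j·sin(140.4°)) = -17.57 + j14.53 V
  V3 = 9.54·(cos(-4.8°) + j·sin(-4.8°)) = 9.507 - j0.7983 V
  V4 = 29.5·(cos(84.2°) + j·sin(84.2°)) = 2.981 + j29.35 V
Step 2 — Sum components: V_total = -78.96 - j51.48 V.
Step 3 — Convert to polar: |V_total| = 94.26 V, ∠V_total = -146.9°.

V_total = 94.26∠-146.9° V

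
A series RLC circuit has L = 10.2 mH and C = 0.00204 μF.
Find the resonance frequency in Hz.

Step 1 — Resonance condition Im(Z)=0 gives ω₀ = 1/√(LC).
Step 2 — ω₀ = 1/√(0.0102·2.04e-09) = 2.192e+05 rad/s.
Step 3 — f₀ = ω₀/(2π) = 3.489e+04 Hz.

f₀ = 3.489e+04 Hz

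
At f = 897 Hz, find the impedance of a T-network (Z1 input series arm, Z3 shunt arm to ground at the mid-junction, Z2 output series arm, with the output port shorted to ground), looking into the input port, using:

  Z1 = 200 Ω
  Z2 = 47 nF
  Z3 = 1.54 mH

Step 1 — Angular frequency: ω = 2π·f = 2π·897 = 5636 rad/s.
Step 2 — Component impedances:
  Z1: Z = R = 200 Ω
  Z2: Z = 1/(jωC) = -j/(ω·C) = 0 - j3775 Ω
  Z3: Z = jωL = j·5636·0.00154 = 0 + j8.679 Ω
Step 3 — With the output port shorted to ground, the output series arm Z2 runs from the junction to ground; the shunt arm Z3 also runs from the junction to ground. They appear in parallel: Z3 || Z2 = 0 + j8.699 Ω.
Step 4 — Series with input arm Z1: Z_in = Z1 + (Z3 || Z2) = 200 + j8.699 Ω = 200.2∠2.5° Ω.

Z = 200 + j8.699 Ω = 200.2∠2.5° Ω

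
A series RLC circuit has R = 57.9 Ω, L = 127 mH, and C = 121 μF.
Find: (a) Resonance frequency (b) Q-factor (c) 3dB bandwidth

Step 1 — Resonance: ω₀ = 1/√(LC) = 1/√(0.127·0.000121) = 255.1 rad/s.
Step 2 — f₀ = ω₀/(2π) = 40.6 Hz.
Step 3 — Series Q: Q = ω₀L/R = 255.1·0.127/57.9 = 0.5595.
Step 4 — Bandwidth: Δω = ω₀/Q = 455.9 rad/s; BW = Δω/(2π) = 72.56 Hz.

(a) f₀ = 40.6 Hz  (b) Q = 0.5595  (c) BW = 72.56 Hz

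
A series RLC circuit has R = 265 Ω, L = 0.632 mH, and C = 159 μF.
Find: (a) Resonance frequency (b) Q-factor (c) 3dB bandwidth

Step 1 — Resonance condition Im(Z)=0 gives ω₀ = 1/√(LC).
Step 2 — ω₀ = 1/√(0.000632·0.000159) = 3155 rad/s.
Step 3 — f₀ = ω₀/(2π) = 502.1 Hz.
Step 4 — Series Q: Q = ω₀L/R = 3155·0.000632/265 = 0.007523.
Step 5 — 3dB bandwidth: Δω = ω₀/Q = 4.193e+05 rad/s; BW = Δω/(2π) = 6.673e+04 Hz.

(a) f₀ = 502.1 Hz  (b) Q = 0.007523  (c) BW = 6.673e+04 Hz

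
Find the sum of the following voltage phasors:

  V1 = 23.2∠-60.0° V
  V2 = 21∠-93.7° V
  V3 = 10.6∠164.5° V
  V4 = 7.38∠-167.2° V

Step 1 — Convert each phasor to rectangular form:
  V1 = 23.2·(cos(-60.0°) + j·sin(-60.0°)) = 11.6 - j20.09 V
  V2 = 21·(cos(-93.7°) + j·sin(-93.7°)) = -1.355 - j20.96 V
  V3 = 10.6·(cos(164.5°) + j·sin(164.5°)) = -10.21 + j2.833 V
  V4 = 7.38·(cos(-167.2°) + j·sin(-167.2°)) = -7.197 - j1.635 V
Step 2 — Sum components: V_total = -7.166 - j39.85 V.
Step 3 — Convert to polar: |V_total| = 40.49 V, ∠V_total = -100.2°.

V_total = 40.49∠-100.2° V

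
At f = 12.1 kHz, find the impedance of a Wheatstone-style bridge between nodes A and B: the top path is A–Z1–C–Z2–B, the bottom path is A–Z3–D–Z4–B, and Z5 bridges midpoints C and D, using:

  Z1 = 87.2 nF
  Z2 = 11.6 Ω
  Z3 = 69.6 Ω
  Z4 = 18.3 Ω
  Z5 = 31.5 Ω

Step 1 — Angular frequency: ω = 2π·f = 2π·1.21e+04 = 7.603e+04 rad/s.
Step 2 — Component impedances:
  Z1: Z = 1/(jωC) = -j/(ω·C) = 0 - j150.8 Ω
  Z2: Z = R = 11.6 Ω
  Z3: Z = R = 69.6 Ω
  Z4: Z = R = 18.3 Ω
  Z5: Z = R = 31.5 Ω
Step 3 — Bridge requires nodal analysis (the Z5 bridge couples midpoints C and D, so the two paths cannot be reduced to a simple series/parallel combination). Setting node B to ground and injecting 1 A at node A, the 3-node admittance system at A, C, D solves to V_A = Z_AB = 64.76 - j31.4 Ω = 71.97∠-25.9° Ω.

Z = 64.76 - j31.4 Ω = 71.97∠-25.9° Ω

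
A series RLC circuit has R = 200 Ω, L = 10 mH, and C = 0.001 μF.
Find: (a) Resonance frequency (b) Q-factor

Step 1 — Resonance condition Im(Z)=0 gives ω₀ = 1/√(LC).
Step 2 — ω₀ = 1/√(0.01·1e-09) = 3.162e+05 rad/s.
Step 3 — f₀ = ω₀/(2π) = 5.033e+04 Hz.
Step 4 — Series Q: Q = ω₀L/R = 3.162e+05·0.01/200 = 15.81.

(a) f₀ = 5.033e+04 Hz  (b) Q = 15.81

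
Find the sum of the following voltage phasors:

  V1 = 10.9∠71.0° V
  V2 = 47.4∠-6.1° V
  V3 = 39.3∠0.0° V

Step 1 — Convert each phasor to rectangular form:
  V1 = 10.9·(cos(71.0°) + j·sin(71.0°)) = 3.549 + j10.31 V
  V2 = 47.4·(cos(-6.1°) + j·sin(-6.1°)) = 47.13 - j5.037 V
  V3 = 39.3·(cos(0.0°) + j·sin(0.0°)) = 39.3 V
Step 2 — Sum components: V_total = 89.98 + j5.269 V.
Step 3 — Convert to polar: |V_total| = 90.13 V, ∠V_total = 3.4°.

V_total = 90.13∠3.4° V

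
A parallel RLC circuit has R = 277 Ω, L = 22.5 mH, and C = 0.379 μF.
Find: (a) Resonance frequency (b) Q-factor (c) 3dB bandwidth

Step 1 — Resonance: ω₀ = 1/√(LC) = 1/√(0.0225·3.79e-07) = 1.083e+04 rad/s.
Step 2 — f₀ = ω₀/(2π) = 1723 Hz.
Step 3 — Parallel Q: Q = R/(ω₀L) = 277/(1.083e+04·0.0225) = 1.137.
Step 4 — Bandwidth: Δω = ω₀/Q = 9525 rad/s; BW = Δω/(2π) = 1516 Hz.

(a) f₀ = 1723 Hz  (b) Q = 1.137  (c) BW = 1516 Hz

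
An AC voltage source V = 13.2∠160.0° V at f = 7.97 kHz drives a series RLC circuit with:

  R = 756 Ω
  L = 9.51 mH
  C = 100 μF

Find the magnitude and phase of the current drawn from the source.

Step 1 — Angular frequency: ω = 2π·f = 2π·7970 = 5.008e+04 rad/s.
Step 2 — Component impedances:
  R: Z = R = 756 Ω
  L: Z = jωL = j·5.008e+04·0.00951 = 0 + j476.2 Ω
  C: Z = 1/(jωC) = -j/(ω·C) = 0 - j0.1997 Ω
Step 3 — Series combination: Z_total = R + L + C = 756 + j476 Ω = 893.4∠32.2° Ω.
Step 4 — Source phasor: V = 13.2∠160.0° V = -12.4 + j4.515 V.
Step 5 — Ohm's law: I = V / Z_total = (-12.4 + j4.515) / (756 + j476) = -0.009056 + j0.01167 A.
Step 6 — Convert to polar: |I| = 0.01478 A, ∠I = 127.8°.

I = 0.01478∠127.8° A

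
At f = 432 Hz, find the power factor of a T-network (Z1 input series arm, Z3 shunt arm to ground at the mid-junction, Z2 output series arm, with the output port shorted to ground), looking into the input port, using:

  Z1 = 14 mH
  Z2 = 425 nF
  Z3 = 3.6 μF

Step 1 — Angular frequency: ω = 2π·f = 2π·432 = 2714 rad/s.
Step 2 — Component impedances:
  Z1: Z = jωL = j·2714·0.014 = 0 + j38 Ω
  Z2: Z = 1/(jωC) = -j/(ω·C) = 0 - j866.9 Ω
  Z3: Z = 1/(jωC) = -j/(ω·C) = 0 - j102.3 Ω
Step 3 — With the output port shorted to ground, the output series arm Z2 runs from the junction to ground; the shunt arm Z3 also runs from the junction to ground. They appear in parallel: Z3 || Z2 = 0 - j91.53 Ω.
Step 4 — Series with input arm Z1: Z_in = Z1 + (Z3 || Z2) = 0 - j53.53 Ω = 53.53∠-90.0° Ω.
Step 5 — Power factor: PF = cos(φ) = Re(Z)/|Z| = 0/53.53 = 0.
Step 6 — Type: Im(Z) = -53.53 ⇒ leading (phase φ = -90.0°).

PF = 0 (leading, φ = -90.0°)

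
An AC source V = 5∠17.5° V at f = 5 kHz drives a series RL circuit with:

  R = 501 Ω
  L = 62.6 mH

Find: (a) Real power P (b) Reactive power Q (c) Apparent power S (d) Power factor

Step 1 — Angular frequency: ω = 2π·f = 2π·5000 = 3.142e+04 rad/s.
Step 2 — Component impedances:
  R: Z = R = 501 Ω
  L: Z = jωL = j·3.142e+04·0.0626 = 0 + j1967 Ω
Step 3 — Series combination: Z_total = R + L = 501 + j1967 Ω = 2029∠75.7° Ω.
Step 4 — Source phasor: V = 5∠17.5° V = 4.769 + j1.504 V.
Step 5 — Current: I = V / Z = 0.001298 - j0.002094 A = 0.002464∠-58.2° A.
Step 6 — Complex power: S = V·I* = 0.003041 + j0.01194 VA.
Step 7 — Real power: P = Re(S) = 0.003041 W.
Step 8 — Reactive power: Q = Im(S) = 0.01194 VAR.
Step 9 — Apparent power: |S| = 0.01232 VA.
Step 10 — Power factor: PF = P/|S| = 0.2469 (lagging).

(a) P = 0.003041 W  (b) Q = 0.01194 VAR  (c) S = 0.01232 VA  (d) PF = 0.2469 (lagging)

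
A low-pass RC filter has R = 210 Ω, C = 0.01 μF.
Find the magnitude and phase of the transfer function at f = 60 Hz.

Step 1 — Angular frequency: ω = 2π·60 = 377 rad/s.
Step 2 — Transfer function: H(jω) = 1/(1 + jωRC).
Step 3 — Denominator: 1 + jωRC = 1 + j·377·210·1e-08 = 1 + j0.0007917.
Step 4 — H = 1 - j0.0007917.
Step 5 — Magnitude: |H| = 1 (-0.0 dB); phase: φ = -0.0°.

|H| = 1 (-0.0 dB), φ = -0.0°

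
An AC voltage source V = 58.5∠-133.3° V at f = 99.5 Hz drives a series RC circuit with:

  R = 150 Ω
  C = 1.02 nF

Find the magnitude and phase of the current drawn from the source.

Step 1 — Angular frequency: ω = 2π·f = 2π·99.5 = 625.2 rad/s.
Step 2 — Component impedances:
  R: Z = R = 150 Ω
  C: Z = 1/(jωC) = -j/(ω·C) = 0 - j1.568e+06 Ω
Step 3 — Series combination: Z_total = R + C = 150 - j1.568e+06 Ω = 1.568e+06∠-90.0° Ω.
Step 4 — Source phasor: V = 58.5∠-133.3° V = -40.12 - j42.57 V.
Step 5 — Ohm's law: I = V / Z_total = (-40.12 - j42.57) / (150 - j1.568e+06) = 2.715e-05 - j2.559e-05 A.
Step 6 — Convert to polar: |I| = 3.73e-05 A, ∠I = -43.3°.

I = 3.73e-05∠-43.3° A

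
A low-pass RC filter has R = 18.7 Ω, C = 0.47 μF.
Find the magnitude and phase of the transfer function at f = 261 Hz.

Step 1 — Angular frequency: ω = 2π·261 = 1640 rad/s.
Step 2 — Transfer function: H(jω) = 1/(1 + jωRC).
Step 3 — Denominator: 1 + jωRC = 1 + j·1640·18.7·4.7e-07 = 1 + j0.01441.
Step 4 — H = 0.9998 - j0.01441.
Step 5 — Magnitude: |H| = 0.9999 (-0.0 dB); phase: φ = -0.8°.

|H| = 0.9999 (-0.0 dB), φ = -0.8°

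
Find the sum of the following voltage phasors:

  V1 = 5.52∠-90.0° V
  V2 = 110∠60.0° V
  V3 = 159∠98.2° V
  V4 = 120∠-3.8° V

Step 1 — Convert each phasor to rectangular form:
  V1 = 5.52·(cos(-90.0°) + j·sin(-90.0°)) = 0 - j5.52 V
  V2 = 110·(cos(60.0°) + j·sin(60.0°)) = 55 + j95.26 V
  V3 = 159·(cos(98.2°) + j·sin(98.2°)) = -22.68 + j157.4 V
  V4 = 120·(cos(-3.8°) + j·sin(-3.8°)) = 119.7 - j7.953 V
Step 2 — Sum components: V_total = 152.1 + j239.2 V.
Step 3 — Convert to polar: |V_total| = 283.4 V, ∠V_total = 57.6°.

V_total = 283.4∠57.6° V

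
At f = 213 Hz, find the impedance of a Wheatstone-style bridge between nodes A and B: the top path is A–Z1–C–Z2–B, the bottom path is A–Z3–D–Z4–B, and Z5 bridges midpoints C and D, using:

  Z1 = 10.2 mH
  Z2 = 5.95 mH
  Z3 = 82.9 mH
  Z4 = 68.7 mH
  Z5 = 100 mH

Step 1 — Angular frequency: ω = 2π·f = 2π·213 = 1338 rad/s.
Step 2 — Component impedances:
  Z1: Z = jωL = j·1338·0.0102 = 0 + j13.65 Ω
  Z2: Z = jωL = j·1338·0.00595 = 0 + j7.963 Ω
  Z3: Z = jωL = j·1338·0.0829 = 0 + j110.9 Ω
  Z4: Z = jωL = j·1338·0.0687 = 0 + j91.94 Ω
  Z5: Z = jωL = j·1338·0.1 = 0 + j133.8 Ω
Step 3 — Bridge requires nodal analysis (the Z5 bridge couples midpoints C and D, so the two paths cannot be reduced to a simple series/parallel combination). Setting node B to ground and injecting 1 A at node A, the 3-node admittance system at A, C, D solves to V_A = Z_AB = 0 + j19.52 Ω = 19.52∠90.0° Ω.

Z = 0 + j19.52 Ω = 19.52∠90.0° Ω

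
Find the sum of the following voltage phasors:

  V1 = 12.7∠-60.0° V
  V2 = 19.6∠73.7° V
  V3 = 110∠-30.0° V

Step 1 — Convert each phasor to rectangular form:
  V1 = 12.7·(cos(-60.0°) + j·sin(-60.0°)) = 6.35 - j11 V
  V2 = 19.6·(cos(73.7°) + j·sin(73.7°)) = 5.501 + j18.81 V
  V3 = 110·(cos(-30.0°) + j·sin(-30.0°)) = 95.26 - j55 V
Step 2 — Sum components: V_total = 107.1 - j47.19 V.
Step 3 — Convert to polar: |V_total| = 117 V, ∠V_total = -23.8°.

V_total = 117∠-23.8° V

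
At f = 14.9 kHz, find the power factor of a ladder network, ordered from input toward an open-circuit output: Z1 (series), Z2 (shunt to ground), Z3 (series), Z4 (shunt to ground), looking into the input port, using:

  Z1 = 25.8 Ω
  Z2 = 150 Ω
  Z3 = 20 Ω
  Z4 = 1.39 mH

Step 1 — Angular frequency: ω = 2π·f = 2π·1.49e+04 = 9.362e+04 rad/s.
Step 2 — Component impedances:
  Z1: Z = R = 25.8 Ω
  Z2: Z = R = 150 Ω
  Z3: Z = R = 20 Ω
  Z4: Z = jωL = j·9.362e+04·0.00139 = 0 + j130.1 Ω
Step 3 — Ladder network (open output): work backward from the far end, alternating series and parallel combinations. Z_in = 92.35 + j63.88 Ω = 112.3∠34.7° Ω.
Step 4 — Power factor: PF = cos(φ) = Re(Z)/|Z| = 92.35/112.3 = 0.8224.
Step 5 — Type: Im(Z) = 63.88 ⇒ lagging (phase φ = 34.7°).

PF = 0.8224 (lagging, φ = 34.7°)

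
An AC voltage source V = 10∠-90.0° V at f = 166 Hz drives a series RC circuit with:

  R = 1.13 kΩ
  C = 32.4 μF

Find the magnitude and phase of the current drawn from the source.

Step 1 — Angular frequency: ω = 2π·f = 2π·166 = 1043 rad/s.
Step 2 — Component impedances:
  R: Z = R = 1130 Ω
  C: Z = 1/(jωC) = -j/(ω·C) = 0 - j29.59 Ω
Step 3 — Series combination: Z_total = R + C = 1130 - j29.59 Ω = 1130∠-1.5° Ω.
Step 4 — Source phasor: V = 10∠-90.0° V = 0 - j10 V.
Step 5 — Ohm's law: I = V / Z_total = (0 - j10) / (1130 - j29.59) = 0.0002316 - j0.008843 A.
Step 6 — Convert to polar: |I| = 0.008847 A, ∠I = -88.5°.

I = 0.008847∠-88.5° A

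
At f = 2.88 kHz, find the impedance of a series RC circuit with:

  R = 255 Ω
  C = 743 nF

Step 1 — Angular frequency: ω = 2π·f = 2π·2880 = 1.81e+04 rad/s.
Step 2 — Component impedances:
  R: Z = R = 255 Ω
  C: Z = 1/(jωC) = -j/(ω·C) = 0 - j74.38 Ω
Step 3 — Series combination: Z_total = R + C = 255 - j74.38 Ω = 265.6∠-16.3° Ω.

Z = 255 - j74.38 Ω = 265.6∠-16.3° Ω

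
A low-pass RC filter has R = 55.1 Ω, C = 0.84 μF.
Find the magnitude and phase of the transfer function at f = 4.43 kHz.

Step 1 — Angular frequency: ω = 2π·4430 = 2.783e+04 rad/s.
Step 2 — Transfer function: H(jω) = 1/(1 + jωRC).
Step 3 — Denominator: 1 + jωRC = 1 + j·2.783e+04·55.1·8.4e-07 = 1 + j1.288.
Step 4 — H = 0.376 - j0.4844.
Step 5 — Magnitude: |H| = 0.6132 (-4.2 dB); phase: φ = -52.2°.

|H| = 0.6132 (-4.2 dB), φ = -52.2°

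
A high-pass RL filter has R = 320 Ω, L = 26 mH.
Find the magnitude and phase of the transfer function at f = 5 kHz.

Step 1 — Angular frequency: ω = 2π·5000 = 3.142e+04 rad/s.
Step 2 — Transfer function: H(jω) = jωL/(R + jωL).
Step 3 — Numerator jωL = j·816.8; denominator R + jωL = 320 + j816.8.
Step 4 — H = 0.8669 + j0.3396.
Step 5 — Magnitude: |H| = 0.9311 (-0.6 dB); phase: φ = 21.4°.

|H| = 0.9311 (-0.6 dB), φ = 21.4°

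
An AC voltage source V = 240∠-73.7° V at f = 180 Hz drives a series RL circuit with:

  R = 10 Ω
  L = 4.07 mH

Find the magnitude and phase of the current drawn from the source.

Step 1 — Angular frequency: ω = 2π·f = 2π·180 = 1131 rad/s.
Step 2 — Component impedances:
  R: Z = R = 10 Ω
  L: Z = jωL = j·1131·0.00407 = 0 + j4.603 Ω
Step 3 — Series combination: Z_total = R + L = 10 + j4.603 Ω = 11.01∠24.7° Ω.
Step 4 — Source phasor: V = 240∠-73.7° V = 67.36 - j230.4 V.
Step 5 — Ohm's law: I = V / Z_total = (67.36 - j230.4) / (10 + j4.603) = -3.191 - j21.57 A.
Step 6 — Convert to polar: |I| = 21.8 A, ∠I = -98.4°.

I = 21.8∠-98.4° A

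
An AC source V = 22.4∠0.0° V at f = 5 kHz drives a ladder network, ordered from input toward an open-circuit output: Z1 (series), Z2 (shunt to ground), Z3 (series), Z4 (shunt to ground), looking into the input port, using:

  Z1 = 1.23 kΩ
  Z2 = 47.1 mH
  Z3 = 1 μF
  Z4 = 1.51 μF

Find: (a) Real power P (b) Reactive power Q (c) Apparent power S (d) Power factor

Step 1 — Angular frequency: ω = 2π·f = 2π·5000 = 3.142e+04 rad/s.
Step 2 — Component impedances:
  Z1: Z = R = 1230 Ω
  Z2: Z = jωL = j·3.142e+04·0.0471 = 0 + j1480 Ω
  Z3: Z = 1/(jωC) = -j/(ω·C) = 0 - j31.83 Ω
  Z4: Z = 1/(jωC) = -j/(ω·C) = 0 - j21.08 Ω
Step 3 — Ladder network (open output): work backward from the far end, alternating series and parallel combinations. Z_in = 1230 - j54.87 Ω = 1231∠-2.6° Ω.
Step 4 — Source phasor: V = 22.4∠0.0° V = 22.4 V.
Step 5 — Current: I = V / Z = 0.01818 + j0.0008108 A = 0.01819∠2.6° A.
Step 6 — Complex power: S = V·I* = 0.4071 - j0.01816 VA.
Step 7 — Real power: P = Re(S) = 0.4071 W.
Step 8 — Reactive power: Q = Im(S) = -0.01816 VAR.
Step 9 — Apparent power: |S| = 0.4075 VA.
Step 10 — Power factor: PF = P/|S| = 0.999 (leading).

(a) P = 0.4071 W  (b) Q = -0.01816 VAR  (c) S = 0.4075 VA  (d) PF = 0.999 (leading)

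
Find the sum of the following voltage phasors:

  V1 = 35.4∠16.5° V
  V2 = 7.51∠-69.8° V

Step 1 — Convert each phasor to rectangular form:
  V1 = 35.4·(cos(16.5°) + j·sin(16.5°)) = 33.94 + j10.05 V
  V2 = 7.51·(cos(-69.8°) + j·sin(-69.8°)) = 2.593 - j7.048 V
Step 2 — Sum components: V_total = 36.54 + j3.006 V.
Step 3 — Convert to polar: |V_total| = 36.66 V, ∠V_total = 4.7°.

V_total = 36.66∠4.7° V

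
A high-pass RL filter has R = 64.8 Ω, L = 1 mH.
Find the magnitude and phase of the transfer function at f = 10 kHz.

Step 1 — Angular frequency: ω = 2π·1e+04 = 6.283e+04 rad/s.
Step 2 — Transfer function: H(jω) = jωL/(R + jωL).
Step 3 — Numerator jωL = j·62.83; denominator R + jωL = 64.8 + j62.83.
Step 4 — H = 0.4846 + j0.4998.
Step 5 — Magnitude: |H| = 0.6961 (-3.1 dB); phase: φ = 45.9°.

|H| = 0.6961 (-3.1 dB), φ = 45.9°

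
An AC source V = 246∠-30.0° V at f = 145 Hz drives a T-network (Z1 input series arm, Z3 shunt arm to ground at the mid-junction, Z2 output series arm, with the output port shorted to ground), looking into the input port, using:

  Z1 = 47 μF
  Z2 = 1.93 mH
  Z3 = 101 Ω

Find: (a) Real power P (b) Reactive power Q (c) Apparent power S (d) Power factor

Step 1 — Angular frequency: ω = 2π·f = 2π·145 = 911.1 rad/s.
Step 2 — Component impedances:
  Z1: Z = 1/(jωC) = -j/(ω·C) = 0 - j23.35 Ω
  Z2: Z = jωL = j·911.1·0.00193 = 0 + j1.758 Ω
  Z3: Z = R = 101 Ω
Step 3 — With the output port shorted to ground, the output series arm Z2 runs from the junction to ground; the shunt arm Z3 also runs from the junction to ground. They appear in parallel: Z3 || Z2 = 0.0306 + j1.758 Ω.
Step 4 — Series with input arm Z1: Z_in = Z1 + (Z3 || Z2) = 0.0306 - j21.6 Ω = 21.6∠-89.9° Ω.
Step 5 — Source phasor: V = 246∠-30.0° V = 213 - j123 V.
Step 6 — Current: I = V / Z = 5.71 + j9.857 A = 11.39∠59.9° A.
Step 7 — Complex power: S = V·I* = 3.971 - j2802 VA.
Step 8 — Real power: P = Re(S) = 3.971 W.
Step 9 — Reactive power: Q = Im(S) = -2802 VAR.
Step 10 — Apparent power: |S| = 2802 VA.
Step 11 — Power factor: PF = P/|S| = 0.001417 (leading).

(a) P = 3.971 W  (b) Q = -2802 VAR  (c) S = 2802 VA  (d) PF = 0.001417 (leading)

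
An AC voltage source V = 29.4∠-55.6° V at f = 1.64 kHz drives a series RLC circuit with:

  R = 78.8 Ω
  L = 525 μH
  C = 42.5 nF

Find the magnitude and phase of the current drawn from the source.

Step 1 — Angular frequency: ω = 2π·f = 2π·1640 = 1.03e+04 rad/s.
Step 2 — Component impedances:
  R: Z = R = 78.8 Ω
  L: Z = jωL = j·1.03e+04·0.000525 = 0 + j5.41 Ω
  C: Z = 1/(jωC) = -j/(ω·C) = 0 - j2283 Ω
Step 3 — Series combination: Z_total = R + L + C = 78.8 - j2278 Ω = 2279∠-88.0° Ω.
Step 4 — Source phasor: V = 29.4∠-55.6° V = 16.61 - j24.26 V.
Step 5 — Ohm's law: I = V / Z_total = (16.61 - j24.26) / (78.8 - j2278) = 0.01089 + j0.006915 A.
Step 6 — Convert to polar: |I| = 0.0129 A, ∠I = 32.4°.

I = 0.0129∠32.4° A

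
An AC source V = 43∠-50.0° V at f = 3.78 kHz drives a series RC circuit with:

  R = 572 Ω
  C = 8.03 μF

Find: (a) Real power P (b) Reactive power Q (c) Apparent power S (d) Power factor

Step 1 — Angular frequency: ω = 2π·f = 2π·3780 = 2.375e+04 rad/s.
Step 2 — Component impedances:
  R: Z = R = 572 Ω
  C: Z = 1/(jωC) = -j/(ω·C) = 0 - j5.243 Ω
Step 3 — Series combination: Z_total = R + C = 572 - j5.243 Ω = 572∠-0.5° Ω.
Step 4 — Source phasor: V = 43∠-50.0° V = 27.64 - j32.94 V.
Step 5 — Current: I = V / Z = 0.04885 - j0.05714 A = 0.07517∠-49.5° A.
Step 6 — Complex power: S = V·I* = 3.232 - j0.02963 VA.
Step 7 — Real power: P = Re(S) = 3.232 W.
Step 8 — Reactive power: Q = Im(S) = -0.02963 VAR.
Step 9 — Apparent power: |S| = 3.232 VA.
Step 10 — Power factor: PF = P/|S| = 1 (leading).

(a) P = 3.232 W  (b) Q = -0.02963 VAR  (c) S = 3.232 VA  (d) PF = 1 (leading)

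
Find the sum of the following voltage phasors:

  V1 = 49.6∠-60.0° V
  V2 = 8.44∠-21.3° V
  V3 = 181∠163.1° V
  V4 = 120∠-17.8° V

Step 1 — Convert each phasor to rectangular form:
  V1 = 49.6·(cos(-60.0°) + j·sin(-60.0°)) = 24.8 - j42.95 V
  V2 = 8.44·(cos(-21.3°) + j·sin(-21.3°)) = 7.863 - j3.066 V
  V3 = 181·(cos(163.1°) + j·sin(163.1°)) = -173.2 + j52.62 V
  V4 = 120·(cos(-17.8°) + j·sin(-17.8°)) = 114.3 - j36.68 V
Step 2 — Sum components: V_total = -26.26 - j30.09 V.
Step 3 — Convert to polar: |V_total| = 39.94 V, ∠V_total = -131.1°.

V_total = 39.94∠-131.1° V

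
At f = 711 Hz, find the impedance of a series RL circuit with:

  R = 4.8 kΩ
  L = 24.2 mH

Step 1 — Angular frequency: ω = 2π·f = 2π·711 = 4467 rad/s.
Step 2 — Component impedances:
  R: Z = R = 4800 Ω
  L: Z = jωL = j·4467·0.0242 = 0 + j108.1 Ω
Step 3 — Series combination: Z_total = R + L = 4800 + j108.1 Ω = 4801∠1.3° Ω.

Z = 4800 + j108.1 Ω = 4801∠1.3° Ω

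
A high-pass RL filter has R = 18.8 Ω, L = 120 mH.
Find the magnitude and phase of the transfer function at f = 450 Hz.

Step 1 — Angular frequency: ω = 2π·450 = 2827 rad/s.
Step 2 — Transfer function: H(jω) = jωL/(R + jωL).
Step 3 — Numerator jωL = j·339.3; denominator R + jωL = 18.8 + j339.3.
Step 4 — H = 0.9969 + j0.05524.
Step 5 — Magnitude: |H| = 0.9985 (-0.0 dB); phase: φ = 3.2°.

|H| = 0.9985 (-0.0 dB), φ = 3.2°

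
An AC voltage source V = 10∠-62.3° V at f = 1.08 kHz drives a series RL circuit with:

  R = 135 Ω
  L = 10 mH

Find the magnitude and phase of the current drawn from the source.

Step 1 — Angular frequency: ω = 2π·f = 2π·1080 = 6786 rad/s.
Step 2 — Component impedances:
  R: Z = R = 135 Ω
  L: Z = jωL = j·6786·0.01 = 0 + j67.86 Ω
Step 3 — Series combination: Z_total = R + L = 135 + j67.86 Ω = 151.1∠26.7° Ω.
Step 4 — Source phasor: V = 10∠-62.3° V = 4.648 - j8.854 V.
Step 5 — Ohm's law: I = V / Z_total = (4.648 - j8.854) / (135 + j67.86) = 0.001171 - j0.06617 A.
Step 6 — Convert to polar: |I| = 0.06618 A, ∠I = -89.0°.

I = 0.06618∠-89.0° A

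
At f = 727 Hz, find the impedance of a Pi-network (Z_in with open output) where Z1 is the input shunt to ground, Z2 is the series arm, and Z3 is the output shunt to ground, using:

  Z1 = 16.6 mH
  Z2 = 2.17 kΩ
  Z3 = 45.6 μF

Step 1 — Angular frequency: ω = 2π·f = 2π·727 = 4568 rad/s.
Step 2 — Component impedances:
  Z1: Z = jωL = j·4568·0.0166 = 0 + j75.83 Ω
  Z2: Z = R = 2170 Ω
  Z3: Z = 1/(jωC) = -j/(ω·C) = 0 - j4.801 Ω
Step 3 — With open output, the series arm Z2 and the output shunt Z3 appear in series to ground: Z2 + Z3 = 2170 - j4.801 Ω.
Step 4 — Parallel with input shunt Z1: Z_in = Z1 || (Z2 + Z3) = 2.647 + j75.74 Ω = 75.79∠88.0° Ω.

Z = 2.647 + j75.74 Ω = 75.79∠88.0° Ω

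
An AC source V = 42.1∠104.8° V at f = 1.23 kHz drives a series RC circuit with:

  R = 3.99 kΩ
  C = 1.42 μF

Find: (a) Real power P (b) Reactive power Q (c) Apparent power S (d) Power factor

Step 1 — Angular frequency: ω = 2π·f = 2π·1230 = 7728 rad/s.
Step 2 — Component impedances:
  R: Z = R = 3990 Ω
  C: Z = 1/(jωC) = -j/(ω·C) = 0 - j91.12 Ω
Step 3 — Series combination: Z_total = R + C = 3990 - j91.12 Ω = 3991∠-1.3° Ω.
Step 4 — Source phasor: V = 42.1∠104.8° V = -10.75 + j40.7 V.
Step 5 — Current: I = V / Z = -0.002927 + j0.01013 A = 0.01055∠106.1° A.
Step 6 — Complex power: S = V·I* = 0.444 - j0.01014 VA.
Step 7 — Real power: P = Re(S) = 0.444 W.
Step 8 — Reactive power: Q = Im(S) = -0.01014 VAR.
Step 9 — Apparent power: |S| = 0.4441 VA.
Step 10 — Power factor: PF = P/|S| = 0.9997 (leading).

(a) P = 0.444 W  (b) Q = -0.01014 VAR  (c) S = 0.4441 VA  (d) PF = 0.9997 (leading)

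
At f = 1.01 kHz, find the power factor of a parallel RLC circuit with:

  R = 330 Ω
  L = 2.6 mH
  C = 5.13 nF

Step 1 — Angular frequency: ω = 2π·f = 2π·1010 = 6346 rad/s.
Step 2 — Component impedances:
  R: Z = R = 330 Ω
  L: Z = jωL = j·6346·0.0026 = 0 + j16.5 Ω
  C: Z = 1/(jωC) = -j/(ω·C) = 0 - j3.072e+04 Ω
Step 3 — Parallel combination: 1/Z_total = 1/R + 1/L + 1/C; Z_total = 0.8238 + j16.47 Ω = 16.49∠87.1° Ω.
Step 4 — Power factor: PF = cos(φ) = Re(Z)/|Z| = 0.8238/16.49 = 0.04996.
Step 5 — Type: Im(Z) = 16.47 ⇒ lagging (phase φ = 87.1°).

PF = 0.04996 (lagging, φ = 87.1°)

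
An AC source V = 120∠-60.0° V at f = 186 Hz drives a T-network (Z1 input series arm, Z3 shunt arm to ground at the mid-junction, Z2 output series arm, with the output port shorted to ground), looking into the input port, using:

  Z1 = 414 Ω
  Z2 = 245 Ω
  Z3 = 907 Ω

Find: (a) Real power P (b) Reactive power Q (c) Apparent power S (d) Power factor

Step 1 — Angular frequency: ω = 2π·f = 2π·186 = 1169 rad/s.
Step 2 — Component impedances:
  Z1: Z = R = 414 Ω
  Z2: Z = R = 245 Ω
  Z3: Z = R = 907 Ω
Step 3 — With the output port shorted to ground, the output series arm Z2 runs from the junction to ground; the shunt arm Z3 also runs from the junction to ground. They appear in parallel: Z3 || Z2 = 192.9 Ω.
Step 4 — Series with input arm Z1: Z_in = Z1 + (Z3 || Z2) = 606.9 Ω = 606.9∠0.0° Ω.
Step 5 — Source phasor: V = 120∠-60.0° V = 60 - j103.9 V.
Step 6 — Current: I = V / Z = 0.09886 - j0.1712 A = 0.1977∠-60.0° A.
Step 7 — Complex power: S = V·I* = 23.73 VA.
Step 8 — Real power: P = Re(S) = 23.73 W.
Step 9 — Reactive power: Q = Im(S) = 0 VAR.
Step 10 — Apparent power: |S| = 23.73 VA.
Step 11 — Power factor: PF = P/|S| = 1 (unity).

(a) P = 23.73 W  (b) Q = 0 VAR  (c) S = 23.73 VA  (d) PF = 1 (unity)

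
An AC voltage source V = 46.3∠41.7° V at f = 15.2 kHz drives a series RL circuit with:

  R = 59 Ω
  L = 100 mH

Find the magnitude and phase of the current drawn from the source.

Step 1 — Angular frequency: ω = 2π·f = 2π·1.52e+04 = 9.55e+04 rad/s.
Step 2 — Component impedances:
  R: Z = R = 59 Ω
  L: Z = jωL = j·9.55e+04·0.1 = 0 + j9550 Ω
Step 3 — Series combination: Z_total = R + L = 59 + j9550 Ω = 9551∠89.6° Ω.
Step 4 — Source phasor: V = 46.3∠41.7° V = 34.57 + j30.8 V.
Step 5 — Ohm's law: I = V / Z_total = (34.57 + j30.8) / (59 + j9550) = 0.003247 - j0.0036 A.
Step 6 — Convert to polar: |I| = 0.004848 A, ∠I = -47.9°.

I = 0.004848∠-47.9° A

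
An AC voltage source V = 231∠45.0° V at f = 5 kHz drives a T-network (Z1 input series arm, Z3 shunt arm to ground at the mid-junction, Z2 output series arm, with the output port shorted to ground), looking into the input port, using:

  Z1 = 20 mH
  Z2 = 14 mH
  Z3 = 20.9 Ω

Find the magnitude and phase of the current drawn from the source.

Step 1 — Angular frequency: ω = 2π·f = 2π·5000 = 3.142e+04 rad/s.
Step 2 — Component impedances:
  Z1: Z = jωL = j·3.142e+04·0.02 = 0 + j628.3 Ω
  Z2: Z = jωL = j·3.142e+04·0.014 = 0 + j439.8 Ω
  Z3: Z = R = 20.9 Ω
Step 3 — With the output port shorted to ground, the output series arm Z2 runs from the junction to ground; the shunt arm Z3 also runs from the junction to ground. They appear in parallel: Z3 || Z2 = 20.85 + j0.9909 Ω.
Step 4 — Series with input arm Z1: Z_in = Z1 + (Z3 || Z2) = 20.85 + j629.3 Ω = 629.7∠88.1° Ω.
Step 5 — Source phasor: V = 231∠45.0° V = 163.3 + j163.3 V.
Step 6 — Ohm's law: I = V / Z_total = (163.3 + j163.3) / (20.85 + j629.3) = 0.2679 - j0.2507 A.
Step 7 — Convert to polar: |I| = 0.3669 A, ∠I = -43.1°.

I = 0.3669∠-43.1° A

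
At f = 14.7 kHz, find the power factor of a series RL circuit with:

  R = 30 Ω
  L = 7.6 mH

Step 1 — Angular frequency: ω = 2π·f = 2π·1.47e+04 = 9.236e+04 rad/s.
Step 2 — Component impedances:
  R: Z = R = 30 Ω
  L: Z = jωL = j·9.236e+04·0.0076 = 0 + j702 Ω
Step 3 — Series combination: Z_total = R + L = 30 + j702 Ω = 702.6∠87.6° Ω.
Step 4 — Power factor: PF = cos(φ) = Re(Z)/|Z| = 30/702.6 = 0.0427.
Step 5 — Type: Im(Z) = 702 ⇒ lagging (phase φ = 87.6°).

PF = 0.0427 (lagging, φ = 87.6°)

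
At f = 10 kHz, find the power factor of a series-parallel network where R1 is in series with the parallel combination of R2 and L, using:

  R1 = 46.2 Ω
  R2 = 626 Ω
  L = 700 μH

Step 1 — Angular frequency: ω = 2π·f = 2π·1e+04 = 6.283e+04 rad/s.
Step 2 — Component impedances:
  R1: Z = R = 46.2 Ω
  R2: Z = R = 626 Ω
  L: Z = jωL = j·6.283e+04·0.0007 = 0 + j43.98 Ω
Step 3 — Parallel branch: R2 || L = 1/(1/R2 + 1/L) = 3.075 + j43.77 Ω.
Step 4 — Series with R1: Z_total = R1 + (R2 || L) = 49.27 + j43.77 Ω = 65.91∠41.6° Ω.
Step 5 — Power factor: PF = cos(φ) = Re(Z)/|Z| = 49.275/65.905 = 0.7477.
Step 6 — Type: Im(Z) = 43.77 ⇒ lagging (phase φ = 41.6°).

PF = 0.7477 (lagging, φ = 41.6°)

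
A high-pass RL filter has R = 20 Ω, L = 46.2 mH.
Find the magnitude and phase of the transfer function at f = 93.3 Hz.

Step 1 — Angular frequency: ω = 2π·93.3 = 586.2 rad/s.
Step 2 — Transfer function: H(jω) = jωL/(R + jωL).
Step 3 — Numerator jωL = j·27.08; denominator R + jωL = 20 + j27.08.
Step 4 — H = 0.6471 + j0.4779.
Step 5 — Magnitude: |H| = 0.8044 (-1.9 dB); phase: φ = 36.4°.

|H| = 0.8044 (-1.9 dB), φ = 36.4°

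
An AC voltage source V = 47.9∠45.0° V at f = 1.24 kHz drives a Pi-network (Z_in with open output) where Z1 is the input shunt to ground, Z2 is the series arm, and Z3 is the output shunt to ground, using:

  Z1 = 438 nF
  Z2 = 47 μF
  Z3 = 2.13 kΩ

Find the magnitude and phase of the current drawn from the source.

Step 1 — Angular frequency: ω = 2π·f = 2π·1240 = 7791 rad/s.
Step 2 — Component impedances:
  Z1: Z = 1/(jωC) = -j/(ω·C) = 0 - j293 Ω
  Z2: Z = 1/(jωC) = -j/(ω·C) = 0 - j2.731 Ω
  Z3: Z = R = 2130 Ω
Step 3 — With open output, the series arm Z2 and the output shunt Z3 appear in series to ground: Z2 + Z3 = 2130 - j2.731 Ω.
Step 4 — Parallel with input shunt Z1: Z_in = Z1 || (Z2 + Z3) = 39.55 - j287.5 Ω = 290.3∠-82.2° Ω.
Step 5 — Source phasor: V = 47.9∠45.0° V = 33.87 + j33.87 V.
Step 6 — Ohm's law: I = V / Z_total = (33.87 + j33.87) / (39.55 - j287.5) = -0.0997 + j0.1315 A.
Step 7 — Convert to polar: |I| = 0.165 A, ∠I = 127.2°.

I = 0.165∠127.2° A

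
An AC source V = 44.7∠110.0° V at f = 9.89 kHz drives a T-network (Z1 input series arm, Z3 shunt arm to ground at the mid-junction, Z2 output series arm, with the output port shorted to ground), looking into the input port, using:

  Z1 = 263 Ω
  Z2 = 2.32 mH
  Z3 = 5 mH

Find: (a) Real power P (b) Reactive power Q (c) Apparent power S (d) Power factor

Step 1 — Angular frequency: ω = 2π·f = 2π·9890 = 6.214e+04 rad/s.
Step 2 — Component impedances:
  Z1: Z = R = 263 Ω
  Z2: Z = jωL = j·6.214e+04·0.00232 = 0 + j144.2 Ω
  Z3: Z = jωL = j·6.214e+04·0.005 = 0 + j310.7 Ω
Step 3 — With the output port shorted to ground, the output series arm Z2 runs from the junction to ground; the shunt arm Z3 also runs from the junction to ground. They appear in parallel: Z3 || Z2 = 0 + j98.47 Ω.
Step 4 — Series with input arm Z1: Z_in = Z1 + (Z3 || Z2) = 263 + j98.47 Ω = 280.8∠20.5° Ω.
Step 5 — Source phasor: V = 44.7∠110.0° V = -15.29 + j42 V.
Step 6 — Current: I = V / Z = 0.001465 + j0.1592 A = 0.1592∠89.5° A.
Step 7 — Complex power: S = V·I* = 6.663 + j2.495 VA.
Step 8 — Real power: P = Re(S) = 6.663 W.
Step 9 — Reactive power: Q = Im(S) = 2.495 VAR.
Step 10 — Apparent power: |S| = 7.115 VA.
Step 11 — Power factor: PF = P/|S| = 0.9365 (lagging).

(a) P = 6.663 W  (b) Q = 2.495 VAR  (c) S = 7.115 VA  (d) PF = 0.9365 (lagging)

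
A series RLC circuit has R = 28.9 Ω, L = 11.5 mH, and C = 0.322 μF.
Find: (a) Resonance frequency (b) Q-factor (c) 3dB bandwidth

Step 1 — Resonance condition Im(Z)=0 gives ω₀ = 1/√(LC).
Step 2 — ω₀ = 1/√(0.0115·3.22e-07) = 1.643e+04 rad/s.
Step 3 — f₀ = ω₀/(2π) = 2615 Hz.
Step 4 — Series Q: Q = ω₀L/R = 1.643e+04·0.0115/28.9 = 6.539.
Step 5 — 3dB bandwidth: Δω = ω₀/Q = 2513 rad/s; BW = Δω/(2π) = 400 Hz.

(a) f₀ = 2615 Hz  (b) Q = 6.539  (c) BW = 400 Hz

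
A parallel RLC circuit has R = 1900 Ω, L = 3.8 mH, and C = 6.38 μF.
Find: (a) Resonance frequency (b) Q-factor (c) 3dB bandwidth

Step 1 — Resonance: ω₀ = 1/√(LC) = 1/√(0.0038·6.38e-06) = 6422 rad/s.
Step 2 — f₀ = ω₀/(2π) = 1022 Hz.
Step 3 — Parallel Q: Q = R/(ω₀L) = 1900/(6422·0.0038) = 77.85.
Step 4 — Bandwidth: Δω = ω₀/Q = 82.49 rad/s; BW = Δω/(2π) = 13.13 Hz.

(a) f₀ = 1022 Hz  (b) Q = 77.85  (c) BW = 13.13 Hz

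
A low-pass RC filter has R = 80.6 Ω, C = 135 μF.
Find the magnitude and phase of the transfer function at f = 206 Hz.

Step 1 — Angular frequency: ω = 2π·206 = 1294 rad/s.
Step 2 — Transfer function: H(jω) = 1/(1 + jωRC).
Step 3 — Denominator: 1 + jωRC = 1 + j·1294·80.6·0.000135 = 1 + j14.08.
Step 4 — H = 0.005016 - j0.07065.
Step 5 — Magnitude: |H| = 0.07083 (-23.0 dB); phase: φ = -85.9°.

|H| = 0.07083 (-23.0 dB), φ = -85.9°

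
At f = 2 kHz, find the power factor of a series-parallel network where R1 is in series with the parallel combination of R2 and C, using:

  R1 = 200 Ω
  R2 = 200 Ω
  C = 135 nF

Step 1 — Angular frequency: ω = 2π·f = 2π·2000 = 1.257e+04 rad/s.
Step 2 — Component impedances:
  R1: Z = R = 200 Ω
  R2: Z = R = 200 Ω
  C: Z = 1/(jωC) = -j/(ω·C) = 0 - j589.5 Ω
Step 3 — Parallel branch: R2 || C = 1/(1/R2 + 1/C) = 179.4 - j60.85 Ω.
Step 4 — Series with R1: Z_total = R1 + (R2 || C) = 379.4 - j60.85 Ω = 384.2∠-9.1° Ω.
Step 5 — Power factor: PF = cos(φ) = Re(Z)/|Z| = 379.35/384.2 = 0.9874.
Step 6 — Type: Im(Z) = -60.85 ⇒ leading (phase φ = -9.1°).

PF = 0.9874 (leading, φ = -9.1°)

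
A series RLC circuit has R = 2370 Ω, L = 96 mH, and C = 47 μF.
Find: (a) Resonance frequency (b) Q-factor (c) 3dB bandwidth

Step 1 — Resonance: ω₀ = 1/√(LC) = 1/√(0.096·4.7e-05) = 470.8 rad/s.
Step 2 — f₀ = ω₀/(2π) = 74.93 Hz.
Step 3 — Series Q: Q = ω₀L/R = 470.8·0.096/2370 = 0.01907.
Step 4 — Bandwidth: Δω = ω₀/Q = 2.469e+04 rad/s; BW = Δω/(2π) = 3929 Hz.

(a) f₀ = 74.93 Hz  (b) Q = 0.01907  (c) BW = 3929 Hz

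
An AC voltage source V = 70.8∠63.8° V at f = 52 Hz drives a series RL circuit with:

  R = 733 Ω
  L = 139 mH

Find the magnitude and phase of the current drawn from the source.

Step 1 — Angular frequency: ω = 2π·f = 2π·52 = 326.7 rad/s.
Step 2 — Component impedances:
  R: Z = R = 733 Ω
  L: Z = jωL = j·326.7·0.139 = 0 + j45.41 Ω
Step 3 — Series combination: Z_total = R + L = 733 + j45.41 Ω = 734.4∠3.5° Ω.
Step 4 — Source phasor: V = 70.8∠63.8° V = 31.26 + j63.53 V.
Step 5 — Ohm's law: I = V / Z_total = (31.26 + j63.53) / (733 + j45.41) = 0.04783 + j0.0837 A.
Step 6 — Convert to polar: |I| = 0.0964 A, ∠I = 60.3°.

I = 0.0964∠60.3° A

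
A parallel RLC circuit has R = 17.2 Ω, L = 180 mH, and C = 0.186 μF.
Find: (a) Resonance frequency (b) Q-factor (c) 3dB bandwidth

Step 1 — Resonance: ω₀ = 1/√(LC) = 1/√(0.18·1.86e-07) = 5465 rad/s.
Step 2 — f₀ = ω₀/(2π) = 869.8 Hz.
Step 3 — Parallel Q: Q = R/(ω₀L) = 17.2/(5465·0.18) = 0.01748.
Step 4 — Bandwidth: Δω = ω₀/Q = 3.126e+05 rad/s; BW = Δω/(2π) = 4.975e+04 Hz.

(a) f₀ = 869.8 Hz  (b) Q = 0.01748  (c) BW = 4.975e+04 Hz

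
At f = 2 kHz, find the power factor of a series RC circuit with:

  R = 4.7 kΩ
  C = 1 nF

Step 1 — Angular frequency: ω = 2π·f = 2π·2000 = 1.257e+04 rad/s.
Step 2 — Component impedances:
  R: Z = R = 4700 Ω
  C: Z = 1/(jωC) = -j/(ω·C) = 0 - j7.958e+04 Ω
Step 3 — Series combination: Z_total = R + C = 4700 - j7.958e+04 Ω = 7.972e+04∠-86.6° Ω.
Step 4 — Power factor: PF = cos(φ) = Re(Z)/|Z| = 4700/7.972e+04 = 0.05896.
Step 5 — Type: Im(Z) = -7.958e+04 ⇒ leading (phase φ = -86.6°).

PF = 0.05896 (leading, φ = -86.6°)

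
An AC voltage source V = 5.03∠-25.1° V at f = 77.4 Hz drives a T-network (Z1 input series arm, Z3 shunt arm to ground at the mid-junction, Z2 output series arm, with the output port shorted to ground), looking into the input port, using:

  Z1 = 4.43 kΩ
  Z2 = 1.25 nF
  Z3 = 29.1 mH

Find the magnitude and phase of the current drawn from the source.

Step 1 — Angular frequency: ω = 2π·f = 2π·77.4 = 486.3 rad/s.
Step 2 — Component impedances:
  Z1: Z = R = 4430 Ω
  Z2: Z = 1/(jωC) = -j/(ω·C) = 0 - j1.645e+06 Ω
  Z3: Z = jωL = j·486.3·0.0291 = 0 + j14.15 Ω
Step 3 — With the output port shorted to ground, the output series arm Z2 runs from the junction to ground; the shunt arm Z3 also runs from the junction to ground. They appear in parallel: Z3 || Z2 = 0 + j14.15 Ω.
Step 4 — Series with input arm Z1: Z_in = Z1 + (Z3 || Z2) = 4430 + j14.15 Ω = 4430∠0.2° Ω.
Step 5 — Source phasor: V = 5.03∠-25.1° V = 4.555 - j2.134 V.
Step 6 — Ohm's law: I = V / Z_total = (4.555 - j2.134) / (4430 + j14.15) = 0.001027 - j0.0004849 A.
Step 7 — Convert to polar: |I| = 0.001135 A, ∠I = -25.3°.

I = 0.001135∠-25.3° A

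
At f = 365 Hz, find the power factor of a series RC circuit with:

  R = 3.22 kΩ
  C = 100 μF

Step 1 — Angular frequency: ω = 2π·f = 2π·365 = 2293 rad/s.
Step 2 — Component impedances:
  R: Z = R = 3220 Ω
  C: Z = 1/(jωC) = -j/(ω·C) = 0 - j4.36 Ω
Step 3 — Series combination: Z_total = R + C = 3220 - j4.36 Ω = 3220∠-0.1° Ω.
Step 4 — Power factor: PF = cos(φ) = Re(Z)/|Z| = 3220/3220 = 1.
Step 5 — Type: Im(Z) = -4.36 ⇒ leading (phase φ = -0.1°).

PF = 1 (leading, φ = -0.1°)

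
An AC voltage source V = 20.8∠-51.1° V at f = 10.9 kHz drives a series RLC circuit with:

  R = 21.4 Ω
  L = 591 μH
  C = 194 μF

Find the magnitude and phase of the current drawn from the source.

Step 1 — Angular frequency: ω = 2π·f = 2π·1.09e+04 = 6.849e+04 rad/s.
Step 2 — Component impedances:
  R: Z = R = 21.4 Ω
  L: Z = jωL = j·6.849e+04·0.000591 = 0 + j40.48 Ω
  C: Z = 1/(jωC) = -j/(ω·C) = 0 - j0.07526 Ω
Step 3 — Series combination: Z_total = R + L + C = 21.4 + j40.4 Ω = 45.72∠62.1° Ω.
Step 4 — Source phasor: V = 20.8∠-51.1° V = 13.06 - j16.19 V.
Step 5 — Ohm's law: I = V / Z_total = (13.06 - j16.19) / (21.4 + j40.4) = -0.1792 - j0.4182 A.
Step 6 — Convert to polar: |I| = 0.455 A, ∠I = -113.2°.

I = 0.455∠-113.2° A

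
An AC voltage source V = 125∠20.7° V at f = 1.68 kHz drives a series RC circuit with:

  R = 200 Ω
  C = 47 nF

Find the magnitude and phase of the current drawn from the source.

Step 1 — Angular frequency: ω = 2π·f = 2π·1680 = 1.056e+04 rad/s.
Step 2 — Component impedances:
  R: Z = R = 200 Ω
  C: Z = 1/(jωC) = -j/(ω·C) = 0 - j2016 Ω
Step 3 — Series combination: Z_total = R + C = 200 - j2016 Ω = 2026∠-84.3° Ω.
Step 4 — Source phasor: V = 125∠20.7° V = 116.9 + j44.18 V.
Step 5 — Ohm's law: I = V / Z_total = (116.9 + j44.18) / (200 - j2016) = -0.01601 + j0.0596 A.
Step 6 — Convert to polar: |I| = 0.06171 A, ∠I = 105.0°.

I = 0.06171∠105.0° A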